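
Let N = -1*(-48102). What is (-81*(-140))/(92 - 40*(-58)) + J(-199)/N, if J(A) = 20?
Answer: 7576735/1611417 ≈ 4.7019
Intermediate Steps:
N = 48102
(-81*(-140))/(92 - 40*(-58)) + J(-199)/N = (-81*(-140))/(92 - 40*(-58)) + 20/48102 = 11340/(92 + 2320) + 20*(1/48102) = 11340/2412 + 10/24051 = 11340*(1/2412) + 10/24051 = 315/67 + 10/24051 = 7576735/1611417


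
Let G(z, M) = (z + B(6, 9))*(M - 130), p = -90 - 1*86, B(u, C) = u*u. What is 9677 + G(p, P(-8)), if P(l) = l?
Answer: 28997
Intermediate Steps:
B(u, C) = u²
p = -176 (p = -90 - 86 = -176)
G(z, M) = (-130 + M)*(36 + z) (G(z, M) = (z + 6²)*(M - 130) = (z + 36)*(-130 + M) = (36 + z)*(-130 + M) = (-130 + M)*(36 + z))
9677 + G(p, P(-8)) = 9677 + (-4680 - 130*(-176) + 36*(-8) - 8*(-176)) = 9677 + (-4680 + 22880 - 288 + 1408) = 9677 + 19320 = 28997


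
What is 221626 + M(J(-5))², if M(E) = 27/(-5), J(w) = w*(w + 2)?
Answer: 5541379/25 ≈ 2.2166e+5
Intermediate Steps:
J(w) = w*(2 + w)
M(E) = -27/5 (M(E) = 27*(-⅕) = -27/5)
221626 + M(J(-5))² = 221626 + (-27/5)² = 221626 + 729/25 = 5541379/25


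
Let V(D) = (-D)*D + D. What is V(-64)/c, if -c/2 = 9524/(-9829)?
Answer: -5111080/2381 ≈ -2146.6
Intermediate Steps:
V(D) = D - D**2 (V(D) = -D**2 + D = D - D**2)
c = 19048/9829 (c = -19048/(-9829) = -19048*(-1)/9829 = -2*(-9524/9829) = 19048/9829 ≈ 1.9379)
V(-64)/c = (-64*(1 - 1*(-64)))/(19048/9829) = -64*(1 + 64)*(9829/19048) = -64*65*(9829/19048) = -4160*9829/19048 = -5111080/2381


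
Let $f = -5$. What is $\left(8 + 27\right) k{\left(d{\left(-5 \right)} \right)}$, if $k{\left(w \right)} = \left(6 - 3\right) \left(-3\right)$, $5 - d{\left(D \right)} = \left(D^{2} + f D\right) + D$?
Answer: $-315$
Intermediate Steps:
$d{\left(D \right)} = 5 - D^{2} + 4 D$ ($d{\left(D \right)} = 5 - \left(\left(D^{2} - 5 D\right) + D\right) = 5 - \left(D^{2} - 4 D\right) = 5 - D^{2} + 4 D$)
$k{\left(w \right)} = -9$ ($k{\left(w \right)} = 3 \left(-3\right) = -9$)
$\left(8 + 27\right) k{\left(d{\left(-5 \right)} \right)} = \left(8 + 27\right) \left(-9\right) = 35 \left(-9\right) = -315$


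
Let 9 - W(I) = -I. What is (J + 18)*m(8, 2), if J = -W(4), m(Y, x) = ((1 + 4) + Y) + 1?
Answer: 70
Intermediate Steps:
W(I) = 9 + I (W(I) = 9 - (-1)*I = 9 + I)
m(Y, x) = 6 + Y (m(Y, x) = (5 + Y) + 1 = 6 + Y)
J = -13 (J = -(9 + 4) = -1*13 = -13)
(J + 18)*m(8, 2) = (-13 + 18)*(6 + 8) = 5*14 = 70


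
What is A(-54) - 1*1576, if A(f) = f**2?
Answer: 1340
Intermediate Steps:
A(-54) - 1*1576 = (-54)**2 - 1*1576 = 2916 - 1576 = 1340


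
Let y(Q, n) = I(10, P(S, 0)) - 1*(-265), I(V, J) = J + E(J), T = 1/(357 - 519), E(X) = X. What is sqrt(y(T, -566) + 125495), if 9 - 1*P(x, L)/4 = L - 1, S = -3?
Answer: 44*sqrt(65) ≈ 354.74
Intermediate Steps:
T = -1/162 (T = 1/(-162) = -1/162 ≈ -0.0061728)
P(x, L) = 40 - 4*L (P(x, L) = 36 - 4*(L - 1) = 36 - 4*(-1 + L) = 36 + (4 - 4*L) = 40 - 4*L)
I(V, J) = 2*J (I(V, J) = J + J = 2*J)
y(Q, n) = 345 (y(Q, n) = 2*(40 - 4*0) - 1*(-265) = 2*(40 + 0) + 265 = 2*40 + 265 = 80 + 265 = 345)
sqrt(y(T, -566) + 125495) = sqrt(345 + 125495) = sqrt(125840) = 44*sqrt(65)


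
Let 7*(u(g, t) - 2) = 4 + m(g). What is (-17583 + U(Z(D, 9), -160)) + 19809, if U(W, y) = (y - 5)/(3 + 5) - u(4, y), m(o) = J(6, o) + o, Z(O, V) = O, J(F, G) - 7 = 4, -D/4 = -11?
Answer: 123237/56 ≈ 2200.7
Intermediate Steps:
D = 44 (D = -4*(-11) = 44)
J(F, G) = 11 (J(F, G) = 7 + 4 = 11)
m(o) = 11 + o
u(g, t) = 29/7 + g/7 (u(g, t) = 2 + (4 + (11 + g))/7 = 2 + (15 + g)/7 = 2 + (15/7 + g/7) = 29/7 + g/7)
U(W, y) = -299/56 + y/8 (U(W, y) = (y - 5)/(3 + 5) - (29/7 + (1/7)*4) = (-5 + y)/8 - (29/7 + 4/7) = (-5 + y)*(1/8) - 1*33/7 = (-5/8 + y/8) - 33/7 = -299/56 + y/8)
(-17583 + U(Z(D, 9), -160)) + 19809 = (-17583 + (-299/56 + (1/8)*(-160))) + 19809 = (-17583 + (-299/56 - 20)) + 19809 = (-17583 - 1419/56) + 19809 = -986067/56 + 19809 = 123237/56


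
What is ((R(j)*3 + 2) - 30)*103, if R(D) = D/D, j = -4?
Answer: -2575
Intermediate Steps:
R(D) = 1
((R(j)*3 + 2) - 30)*103 = ((1*3 + 2) - 30)*103 = ((3 + 2) - 30)*103 = (5 - 30)*103 = -25*103 = -2575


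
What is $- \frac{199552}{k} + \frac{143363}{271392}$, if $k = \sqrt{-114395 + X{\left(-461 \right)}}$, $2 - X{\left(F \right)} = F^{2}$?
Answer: $\frac{13033}{24672} + \frac{99776 i \sqrt{326914}}{163457} \approx 0.52825 + 349.01 i$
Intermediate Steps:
$X{\left(F \right)} = 2 - F^{2}$
$k = i \sqrt{326914}$ ($k = \sqrt{-114395 + \left(2 - \left(-461\right)^{2}\right)} = \sqrt{-114395 + \left(2 - 212521\right)} = \sqrt{-114395 - 212519} = \sqrt{-326914} = i \sqrt{326914} \approx 571.76 i$)
$- \frac{199552}{k} + \frac{143363}{271392} = - \frac{199552}{i \sqrt{326914}} + \frac{143363}{271392} = - 199552 \left(- \frac{i \sqrt{326914}}{326914}\right) + 143363 \cdot \frac{1}{271392} = \frac{99776 i \sqrt{326914}}{163457} + \frac{13033}{24672} = \frac{13033}{24672} + \frac{99776 i \sqrt{326914}}{163457}$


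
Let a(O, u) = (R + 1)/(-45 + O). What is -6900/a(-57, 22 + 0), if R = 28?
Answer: 703800/29 ≈ 24269.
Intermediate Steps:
a(O, u) = 29/(-45 + O) (a(O, u) = (28 + 1)/(-45 + O) = 29/(-45 + O))
-6900/a(-57, 22 + 0) = -6900/(29/(-45 - 57)) = -6900/(29/(-102)) = -6900/(29*(-1/102)) = -6900/(-29/102) = -6900*(-102/29) = 703800/29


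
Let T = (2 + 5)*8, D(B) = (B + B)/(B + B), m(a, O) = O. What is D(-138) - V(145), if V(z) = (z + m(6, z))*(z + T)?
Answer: -58289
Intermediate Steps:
D(B) = 1 (D(B) = (2*B)/((2*B)) = (2*B)*(1/(2*B)) = 1)
T = 56 (T = 7*8 = 56)
V(z) = 2*z*(56 + z) (V(z) = (z + z)*(z + 56) = (2*z)*(56 + z) = 2*z*(56 + z))
D(-138) - V(145) = 1 - 2*145*(56 + 145) = 1 - 2*145*201 = 1 - 1*58290 = 1 - 58290 = -58289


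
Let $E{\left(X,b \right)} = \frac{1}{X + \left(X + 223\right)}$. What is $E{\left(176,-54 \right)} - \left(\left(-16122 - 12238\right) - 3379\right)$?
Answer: $\frac{18249926}{575} \approx 31739.0$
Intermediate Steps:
$E{\left(X,b \right)} = \frac{1}{223 + 2 X}$ ($E{\left(X,b \right)} = \frac{1}{X + \left(223 + X\right)} = \frac{1}{223 + 2 X}$)
$E{\left(176,-54 \right)} - \left(\left(-16122 - 12238\right) - 3379\right) = \frac{1}{223 + 2 \cdot 176} - \left(\left(-16122 - 12238\right) - 3379\right) = \frac{1}{223 + 352} - \left(-28360 - 3379\right) = \frac{1}{575} - \left(-28360 - 3379\right) = \frac{1}{575} - -31739 = \frac{1}{575} + 31739 = \frac{18249926}{575}$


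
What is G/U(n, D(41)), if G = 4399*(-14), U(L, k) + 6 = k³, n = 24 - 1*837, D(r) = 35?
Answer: -61586/42869 ≈ -1.4366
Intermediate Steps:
n = -813 (n = 24 - 837 = -813)
U(L, k) = -6 + k³
G = -61586
G/U(n, D(41)) = -61586/(-6 + 35³) = -61586/(-6 + 42875) = -61586/42869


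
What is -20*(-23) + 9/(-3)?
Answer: 457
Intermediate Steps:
-20*(-23) + 9/(-3) = 460 + 9*(-⅓) = 460 - 3 = 457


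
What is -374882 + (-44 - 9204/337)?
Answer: -126359266/337 ≈ -3.7495e+5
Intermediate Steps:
-374882 + (-44 - 9204/337) = -374882 - 24032/337 = -126359266/337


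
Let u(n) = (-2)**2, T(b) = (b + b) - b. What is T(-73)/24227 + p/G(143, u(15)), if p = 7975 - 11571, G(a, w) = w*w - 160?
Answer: 21777445/872172 ≈ 24.969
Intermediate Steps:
T(b) = b (T(b) = 2*b - b = b)
u(n) = 4
G(a, w) = -160 + w**2 (G(a, w) = w**2 - 160 = -160 + w**2)
p = -3596
T(-73)/24227 + p/G(143, u(15)) = -73/24227 - 3596/(-160 + 4**2) = -73*1/24227 - 3596/(-160 + 16) = -73/24227 - 3596/(-144) = -73/24227 - 3596*(-1/144) = -73/24227 + 899/36 = 21777445/872172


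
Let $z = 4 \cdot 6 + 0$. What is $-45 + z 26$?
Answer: $579$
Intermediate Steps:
$z = 24$ ($z = 24 + 0 = 24$)
$-45 + z 26 = -45 + 24 \cdot 26 = -45 + 624 = 579$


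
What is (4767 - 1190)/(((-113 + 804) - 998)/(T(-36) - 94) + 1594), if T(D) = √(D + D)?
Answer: 50894307170/22725860641 - 6588834*I*√2/22725860641 ≈ 2.2395 - 0.00041002*I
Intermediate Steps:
T(D) = √2*√D (T(D) = √(2*D) = √2*√D)
(4767 - 1190)/(((-113 + 804) - 998)/(T(-36) - 94) + 1594) = (4767 - 1190)/(((-113 + 804) - 998)/(√2*√(-36) - 94) + 1594) = 3577/((691 - 998)/(√2*(6*I) - 94) + 1594) = 3577/(-307/(6*I*√2 - 94) + 1594) = 3577/(-307/(-94 + 6*I*√2) + 1594) = 3577/(1594 - 307/(-94 + 6*I*√2))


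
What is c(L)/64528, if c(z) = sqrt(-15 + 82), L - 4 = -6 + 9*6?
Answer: sqrt(67)/64528 ≈ 0.00012685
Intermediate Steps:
L = 52 (L = 4 + (-6 + 9*6) = 4 + (-6 + 54) = 4 + 48 = 52)
c(z) = sqrt(67)
c(L)/64528 = sqrt(67)/64528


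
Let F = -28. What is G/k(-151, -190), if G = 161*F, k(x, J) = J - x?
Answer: 4508/39 ≈ 115.59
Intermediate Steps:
G = -4508 (G = 161*(-28) = -4508)
G/k(-151, -190) = -4508/(-190 - 1*(-151)) = -4508/(-190 + 151) = -4508/(-39) = -4508*(-1/39) = 4508/39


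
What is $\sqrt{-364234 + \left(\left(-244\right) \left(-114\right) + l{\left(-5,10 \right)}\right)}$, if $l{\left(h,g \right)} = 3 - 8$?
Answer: $i \sqrt{336423} \approx 580.02 i$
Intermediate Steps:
$l{\left(h,g \right)} = -5$
$\sqrt{-364234 + \left(\left(-244\right) \left(-114\right) + l{\left(-5,10 \right)}\right)} = \sqrt{-364234 - -27811} = \sqrt{-364234 + \left(27816 - 5\right)} = \sqrt{-364234 + 27811} = \sqrt{-336423} = i \sqrt{336423}$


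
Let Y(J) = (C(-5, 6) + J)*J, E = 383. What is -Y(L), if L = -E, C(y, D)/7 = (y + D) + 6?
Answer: -127922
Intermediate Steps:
C(y, D) = 42 + 7*D + 7*y (C(y, D) = 7*((y + D) + 6) = 7*((D + y) + 6) = 7*(6 + D + y) = 42 + 7*D + 7*y)
L = -383 (L = -1*383 = -383)
Y(J) = J*(49 + J) (Y(J) = ((42 + 7*6 + 7*(-5)) + J)*J = ((42 + 42 - 35) + J)*J = (49 + J)*J = J*(49 + J))
-Y(L) = -(-383)*(49 - 383) = -(-383)*(-334) = -1*127922 = -127922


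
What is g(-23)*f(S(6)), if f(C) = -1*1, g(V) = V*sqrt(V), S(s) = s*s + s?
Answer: 23*I*sqrt(23) ≈ 110.3*I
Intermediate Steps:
S(s) = s + s**2 (S(s) = s**2 + s = s + s**2)
g(V) = V**(3/2)
f(C) = -1
g(-23)*f(S(6)) = (-23)**(3/2)*(-1) = -23*I*sqrt(23)*(-1) = 23*I*sqrt(23)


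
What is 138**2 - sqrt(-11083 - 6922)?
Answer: 19044 - I*sqrt(18005) ≈ 19044.0 - 134.18*I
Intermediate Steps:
138**2 - sqrt(-11083 - 6922) = 19044 - sqrt(-18005) = 19044 - I*sqrt(18005)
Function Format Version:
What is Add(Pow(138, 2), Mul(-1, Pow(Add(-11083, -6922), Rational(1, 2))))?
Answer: Add(19044, Mul(-1, I, Pow(18005, Rational(1, 2)))) ≈ Add(19044., Mul(-134.18, I))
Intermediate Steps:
Add(Pow(138, 2), Mul(-1, Pow(Add(-11083, -6922), Rational(1, 2)))) = Add(19044, Mul(-1, Pow(-18005, Rational(1, 2)))) = Add(19044, Mul(-1, Mul(I, Pow(18005, Rational(1, 2))))) = Add(19044, Mul(-1, I, Pow(18005, Rational(1, 2))))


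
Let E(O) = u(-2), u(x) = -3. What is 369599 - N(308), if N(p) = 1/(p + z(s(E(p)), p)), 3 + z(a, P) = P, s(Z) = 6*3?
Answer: 226564186/613 ≈ 3.6960e+5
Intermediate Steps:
E(O) = -3
s(Z) = 18
z(a, P) = -3 + P
N(p) = 1/(-3 + 2*p) (N(p) = 1/(p + (-3 + p)) = 1/(-3 + 2*p))
369599 - N(308) = 369599 - 1/(-3 + 2*308) = 369599 - 1/(-3 + 616) = 369599 - 1/613 = 226564186/613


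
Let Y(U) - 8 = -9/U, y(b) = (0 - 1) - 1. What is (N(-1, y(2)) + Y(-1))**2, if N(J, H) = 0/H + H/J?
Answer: 361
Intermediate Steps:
y(b) = -2 (y(b) = -1 - 1 = -2)
Y(U) = 8 - 9/U
N(J, H) = H/J (N(J, H) = 0 + H/J = H/J)
(N(-1, y(2)) + Y(-1))**2 = (-2/(-1) + (8 - 9/(-1)))**2 = (-2*(-1) + (8 - 9*(-1)))**2 = (2 + (8 + 9))**2 = (2 + 17)**2 = 19**2 = 361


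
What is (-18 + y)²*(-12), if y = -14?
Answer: -12288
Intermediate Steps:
(-18 + y)²*(-12) = (-18 - 14)²*(-12) = (-32)²*(-12) = 1024*(-12) = -12288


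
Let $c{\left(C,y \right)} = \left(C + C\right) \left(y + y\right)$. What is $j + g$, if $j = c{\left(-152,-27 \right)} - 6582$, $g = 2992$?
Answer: $12826$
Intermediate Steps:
$c{\left(C,y \right)} = 4 C y$ ($c{\left(C,y \right)} = 2 C 2 y = 4 C y$)
$j = 9834$ ($j = 4 \left(-152\right) \left(-27\right) - 6582 = 16416 - 6582 = 9834$)
$j + g = 9834 + 2992 = 12826$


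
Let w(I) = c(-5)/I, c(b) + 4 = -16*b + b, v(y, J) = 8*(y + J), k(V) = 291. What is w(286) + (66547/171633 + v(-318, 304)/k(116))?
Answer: 36230321/144286142 ≈ 0.25110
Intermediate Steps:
v(y, J) = 8*J + 8*y (v(y, J) = 8*(J + y) = 8*J + 8*y)
c(b) = -4 - 15*b (c(b) = -4 + (-16*b + b) = -4 - 15*b)
w(I) = 71/I (w(I) = (-4 - 15*(-5))/I = (-4 + 75)/I = 71/I)
w(286) + (66547/171633 + v(-318, 304)/k(116)) = 71/286 + (66547/171633 + (8*304 + 8*(-318))/291) = 71*(1/286) + (66547*(1/171633) + (2432 - 2544)*(1/291)) = 71/286 + (66547/171633 - 112*1/291) = 71/286 + (66547/171633 - 112/291) = 71/286 + 15809/5549467 = 36230321/144286142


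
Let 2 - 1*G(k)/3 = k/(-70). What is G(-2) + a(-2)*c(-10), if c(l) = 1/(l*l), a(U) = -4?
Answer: 1028/175 ≈ 5.8743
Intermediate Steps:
G(k) = 6 + 3*k/70 (G(k) = 6 - 3*k/(-70) = 6 - 3*k*(-1)/70 = 6 - (-3)*k/70 = 6 + 3*k/70)
c(l) = l⁻²
G(-2) + a(-2)*c(-10) = (6 + (3/70)*(-2)) - 4/(-10)² = (6 - 3/35) - 4*1/100 = 207/35 - 1/25 = 1028/175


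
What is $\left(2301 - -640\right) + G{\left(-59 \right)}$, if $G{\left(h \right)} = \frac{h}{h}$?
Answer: $2942$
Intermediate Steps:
$G{\left(h \right)} = 1$
$\left(2301 - -640\right) + G{\left(-59 \right)} = \left(2301 - -640\right) + 1 = \left(2301 + 640\right) + 1 = 2941 + 1 = 2942$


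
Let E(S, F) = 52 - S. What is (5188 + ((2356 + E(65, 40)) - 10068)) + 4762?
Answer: 2225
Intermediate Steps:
(5188 + ((2356 + E(65, 40)) - 10068)) + 4762 = (5188 + ((2356 + (52 - 1*65)) - 10068)) + 4762 = (5188 + ((2356 + (52 - 65)) - 10068)) + 4762 = (5188 + ((2356 - 13) - 10068)) + 4762 = (5188 + (2343 - 10068)) + 4762 = (5188 - 7725) + 4762 = -2537 + 4762 = 2225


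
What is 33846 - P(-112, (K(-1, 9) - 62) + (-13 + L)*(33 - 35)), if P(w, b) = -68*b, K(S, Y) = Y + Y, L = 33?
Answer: 28134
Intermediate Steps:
K(S, Y) = 2*Y
33846 - P(-112, (K(-1, 9) - 62) + (-13 + L)*(33 - 35)) = 33846 - (-68)*((2*9 - 62) + (-13 + 33)*(33 - 35)) = 33846 - (-68)*((18 - 62) + 20*(-2)) = 33846 - (-68)*(-44 - 40) = 33846 - (-68)*(-84) = 33846 - 1*5712 = 33846 - 5712 = 28134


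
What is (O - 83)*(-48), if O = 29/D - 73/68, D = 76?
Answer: 1297560/323 ≈ 4017.2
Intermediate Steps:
O = -447/646 (O = 29/76 - 73/68 = -447/646 ≈ -0.69195)
(O - 83)*(-48) = (-447/646 - 83)*(-48) = -54065/646*(-48) = 1297560/323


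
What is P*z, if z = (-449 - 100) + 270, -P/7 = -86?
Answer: -167958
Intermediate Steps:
P = 602 (P = -7*(-86) = 602)
z = -279 (z = -549 + 270 = -279)
P*z = 602*(-279) = -167958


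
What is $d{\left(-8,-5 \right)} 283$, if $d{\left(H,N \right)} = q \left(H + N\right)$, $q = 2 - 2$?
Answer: $0$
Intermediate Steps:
$q = 0$
$d{\left(H,N \right)} = 0$ ($d{\left(H,N \right)} = 0 \left(H + N\right) = 0$)
$d{\left(-8,-5 \right)} 283 = 0 \cdot 283 = 0$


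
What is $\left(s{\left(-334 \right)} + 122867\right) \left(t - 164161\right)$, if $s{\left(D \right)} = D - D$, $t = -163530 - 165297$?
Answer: $-60571956596$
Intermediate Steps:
$t = -328827$ ($t = -163530 - 165297 = -328827$)
$s{\left(D \right)} = 0$
$\left(s{\left(-334 \right)} + 122867\right) \left(t - 164161\right) = \left(0 + 122867\right) \left(-328827 - 164161\right) = 122867 \left(-492988\right) = -60571956596$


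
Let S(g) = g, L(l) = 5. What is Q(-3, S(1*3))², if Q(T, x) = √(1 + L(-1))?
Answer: 6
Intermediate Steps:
Q(T, x) = √6 (Q(T, x) = √(1 + 5) = √6)
Q(-3, S(1*3))² = (√6)² = 6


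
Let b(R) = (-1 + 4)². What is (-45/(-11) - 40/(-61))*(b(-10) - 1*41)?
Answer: -101920/671 ≈ -151.89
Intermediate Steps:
b(R) = 9 (b(R) = 3² = 9)
(-45/(-11) - 40/(-61))*(b(-10) - 1*41) = (-45/(-11) - 40/(-61))*(9 - 1*41) = (-45*(-1/11) - 40*(-1/61))*(9 - 41) = (45/11 + 40/61)*(-32) = (3185/671)*(-32) = -101920/671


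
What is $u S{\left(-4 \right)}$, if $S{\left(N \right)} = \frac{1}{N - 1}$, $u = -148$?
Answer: $\frac{148}{5} \approx 29.6$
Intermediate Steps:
$S{\left(N \right)} = \frac{1}{-1 + N}$
$u S{\left(-4 \right)} = - \frac{148}{-1 - 4} = - \frac{148}{-5} = \left(-148\right) \left(- \frac{1}{5}\right) = \frac{148}{5}$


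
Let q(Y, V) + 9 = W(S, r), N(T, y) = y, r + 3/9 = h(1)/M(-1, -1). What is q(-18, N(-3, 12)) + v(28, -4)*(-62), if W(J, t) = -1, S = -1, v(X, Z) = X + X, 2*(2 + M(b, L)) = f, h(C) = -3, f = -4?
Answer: -3482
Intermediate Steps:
M(b, L) = -4 (M(b, L) = -2 + (½)*(-4) = -2 - 2 = -4)
r = 5/12 (r = -⅓ - 3/(-4) = -⅓ - 3*(-¼) = -⅓ + ¾ = 5/12 ≈ 0.41667)
v(X, Z) = 2*X
q(Y, V) = -10 (q(Y, V) = -9 - 1 = -10)
q(-18, N(-3, 12)) + v(28, -4)*(-62) = -10 + (2*28)*(-62) = -10 + 56*(-62) = -10 - 3472 = -3482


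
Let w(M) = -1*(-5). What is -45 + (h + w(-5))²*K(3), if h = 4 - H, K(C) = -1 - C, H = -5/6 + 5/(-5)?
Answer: -4630/9 ≈ -514.44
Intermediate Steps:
w(M) = 5
H = -11/6 (H = -5*⅙ + 5*(-⅕) = -⅚ - 1 = -11/6 ≈ -1.8333)
h = 35/6 (h = 4 - 1*(-11/6) = 4 + 11/6 = 35/6 ≈ 5.8333)
-45 + (h + w(-5))²*K(3) = -45 + (35/6 + 5)²*(-1 - 1*3) = -45 + (65/6)²*(-1 - 3) = -45 + (4225/36)*(-4) = -45 - 4225/9 = -4630/9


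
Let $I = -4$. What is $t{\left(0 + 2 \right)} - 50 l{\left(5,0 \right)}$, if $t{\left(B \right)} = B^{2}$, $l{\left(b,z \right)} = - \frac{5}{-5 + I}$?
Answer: $- \frac{214}{9} \approx -23.778$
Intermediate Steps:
$l{\left(b,z \right)} = \frac{5}{9}$ ($l{\left(b,z \right)} = - \frac{5}{-5 - 4} = - \frac{5}{-9} = \left(-5\right) \left(- \frac{1}{9}\right) = \frac{5}{9}$)
$t{\left(0 + 2 \right)} - 50 l{\left(5,0 \right)} = \left(0 + 2\right)^{2} - \frac{250}{9} = 2^{2} - \frac{250}{9} = 4 - \frac{250}{9} = - \frac{214}{9}$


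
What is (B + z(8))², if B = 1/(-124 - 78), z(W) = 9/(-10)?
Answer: 208849/255025 ≈ 0.81894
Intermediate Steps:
z(W) = -9/10 (z(W) = 9*(-⅒) = -9/10)
B = -1/202 (B = 1/(-202) = -1/202 ≈ -0.0049505)
(B + z(8))² = (-1/202 - 9/10)² = (-457/505)² = 208849/255025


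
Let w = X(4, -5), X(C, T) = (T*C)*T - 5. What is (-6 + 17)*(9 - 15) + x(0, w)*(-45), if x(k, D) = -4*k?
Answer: -66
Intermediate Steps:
X(C, T) = -5 + C*T² (X(C, T) = (C*T)*T - 5 = C*T² - 5 = -5 + C*T²)
w = 95 (w = -5 + 4*(-5)² = -5 + 4*25 = -5 + 100 = 95)
(-6 + 17)*(9 - 15) + x(0, w)*(-45) = (-6 + 17)*(9 - 15) - 4*0*(-45) = 11*(-6) + 0*(-45) = -66 + 0 = -66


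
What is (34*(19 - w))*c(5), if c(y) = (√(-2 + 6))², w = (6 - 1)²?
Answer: -816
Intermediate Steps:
w = 25 (w = 5² = 25)
c(y) = 4 (c(y) = (√4)² = 2² = 4)
(34*(19 - w))*c(5) = (34*(19 - 1*25))*4 = (34*(19 - 25))*4 = (34*(-6))*4 = -204*4 = -816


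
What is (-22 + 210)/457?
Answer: 188/457 ≈ 0.41138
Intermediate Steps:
(-22 + 210)/457 = (1/457)*188 = 188/457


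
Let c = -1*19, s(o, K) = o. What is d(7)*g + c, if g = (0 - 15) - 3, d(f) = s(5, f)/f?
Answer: -223/7 ≈ -31.857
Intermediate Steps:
c = -19
d(f) = 5/f
g = -18 (g = -15 - 3 = -18)
d(7)*g + c = (5/7)*(-18) - 19 = -90/7 - 19 = -223/7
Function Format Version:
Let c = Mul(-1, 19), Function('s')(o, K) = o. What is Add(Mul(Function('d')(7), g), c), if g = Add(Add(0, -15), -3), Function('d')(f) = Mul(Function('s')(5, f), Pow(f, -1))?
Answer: Rational(-223, 7) ≈ -31.857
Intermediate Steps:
c = -19
Function('d')(f) = Mul(5, Pow(f, -1))
g = -18 (g = Add(-15, -3) = -18)
Add(Mul(Function('d')(7), g), c) = Add(Mul(Mul(5, Pow(7, -1)), -18), -19) = Add(Mul(Mul(5, Rational(1, 7)), -18), -19) = Add(Mul(Rational(5, 7), -18), -19) = Add(Rational(-90, 7), -19) = Rational(-223, 7)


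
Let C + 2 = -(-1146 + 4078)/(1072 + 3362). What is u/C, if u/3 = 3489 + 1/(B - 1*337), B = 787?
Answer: -1160267689/295000 ≈ -3933.1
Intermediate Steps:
u = 1570051/150 (u = 3*(3489 + 1/(787 - 1*337)) = 3*(3489 + 1/(787 - 337)) = 3*(3489 + 1/450) = 3*(1570051/450) = 1570051/150 ≈ 10467.)
C = -5900/2217 (C = -2 - (-1146 + 4078)/(1072 + 3362) = -2 - 2932/4434 = -2 - 1*1466/2217 = -2 - 1466/2217 = -5900/2217 ≈ -2.6613)
u/C = 1570051/(150*(-5900/2217)) = (1570051/150)*(-2217/5900) = -1160267689/295000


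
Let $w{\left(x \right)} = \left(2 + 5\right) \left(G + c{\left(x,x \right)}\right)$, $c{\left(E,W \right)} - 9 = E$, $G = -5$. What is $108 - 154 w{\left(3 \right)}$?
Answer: $-7438$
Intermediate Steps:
$c{\left(E,W \right)} = 9 + E$
$w{\left(x \right)} = 28 + 7 x$ ($w{\left(x \right)} = \left(2 + 5\right) \left(-5 + \left(9 + x\right)\right) = 7 \left(4 + x\right) = 28 + 7 x$)
$108 - 154 w{\left(3 \right)} = 108 - 154 \left(28 + 7 \cdot 3\right) = 108 - 154 \left(28 + 21\right) = 108 - 7546 = -7438$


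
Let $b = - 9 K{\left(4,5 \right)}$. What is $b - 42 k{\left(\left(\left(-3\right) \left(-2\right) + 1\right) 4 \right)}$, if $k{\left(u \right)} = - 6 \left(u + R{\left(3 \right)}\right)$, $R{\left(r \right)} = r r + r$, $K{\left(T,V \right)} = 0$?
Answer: $10080$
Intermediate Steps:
$R{\left(r \right)} = r + r^{2}$ ($R{\left(r \right)} = r^{2} + r = r + r^{2}$)
$k{\left(u \right)} = -72 - 6 u$ ($k{\left(u \right)} = - 6 \left(u + 3 \left(1 + 3\right)\right) = - 6 \left(u + 3 \cdot 4\right) = - 6 \left(u + 12\right) = - 6 \left(12 + u\right) = -72 - 6 u$)
$b = 0$ ($b = \left(-9\right) 0 = 0$)
$b - 42 k{\left(\left(\left(-3\right) \left(-2\right) + 1\right) 4 \right)} = 0 - 42 \left(-72 - 6 \left(\left(-3\right) \left(-2\right) + 1\right) 4\right) = 0 - 42 \left(-72 - 6 \left(6 + 1\right) 4\right) = 0 - 42 \left(-72 - 6 \cdot 7 \cdot 4\right) = 0 - 42 \left(-72 - 168\right) = 0 - -10080 = 0 + 10080 = 10080$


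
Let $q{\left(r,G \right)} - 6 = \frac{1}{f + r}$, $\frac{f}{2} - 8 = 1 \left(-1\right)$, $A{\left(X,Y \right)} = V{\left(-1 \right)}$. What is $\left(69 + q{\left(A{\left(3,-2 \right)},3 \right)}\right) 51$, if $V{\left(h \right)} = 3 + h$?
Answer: $\frac{61251}{16} \approx 3828.2$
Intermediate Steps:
$A{\left(X,Y \right)} = 2$ ($A{\left(X,Y \right)} = 3 - 1 = 2$)
$f = 14$ ($f = 16 + 2 \cdot 1 \left(-1\right) = 16 + 2 \left(-1\right) = 16 - 2 = 14$)
$q{\left(r,G \right)} = 6 + \frac{1}{14 + r}$
$\left(69 + q{\left(A{\left(3,-2 \right)},3 \right)}\right) 51 = \left(69 + \frac{85 + 6 \cdot 2}{14 + 2}\right) 51 = \left(69 + \frac{85 + 12}{16}\right) 51 = \left(69 + \frac{1}{16} \cdot 97\right) 51 = \left(69 + \frac{97}{16}\right) 51 = \frac{1201}{16} \cdot 51 = \frac{61251}{16}$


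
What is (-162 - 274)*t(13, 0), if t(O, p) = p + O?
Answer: -5668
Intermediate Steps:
t(O, p) = O + p
(-162 - 274)*t(13, 0) = (-162 - 274)*(13 + 0) = -436*13 = -5668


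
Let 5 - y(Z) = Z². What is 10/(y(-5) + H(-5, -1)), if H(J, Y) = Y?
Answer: -10/21 ≈ -0.47619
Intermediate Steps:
y(Z) = 5 - Z²
10/(y(-5) + H(-5, -1)) = 10/((5 - 1*(-5)²) - 1) = 10/((5 - 1*25) - 1) = 10/((5 - 25) - 1) = 10/(-20 - 1) = 10/(-21) = 10*(-1/21) = -10/21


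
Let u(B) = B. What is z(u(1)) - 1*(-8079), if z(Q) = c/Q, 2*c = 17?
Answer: 16175/2 ≈ 8087.5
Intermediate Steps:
c = 17/2 (c = (½)*17 = 17/2 ≈ 8.5000)
z(Q) = 17/(2*Q)
z(u(1)) - 1*(-8079) = (17/2)/1 - 1*(-8079) = (17/2)*1 + 8079 = 17/2 + 8079 = 16175/2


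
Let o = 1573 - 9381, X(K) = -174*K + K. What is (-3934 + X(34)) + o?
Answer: -17624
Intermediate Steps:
X(K) = -173*K
o = -7808
(-3934 + X(34)) + o = (-3934 - 173*34) - 7808 = (-3934 - 5882) - 7808 = -9816 - 7808 = -17624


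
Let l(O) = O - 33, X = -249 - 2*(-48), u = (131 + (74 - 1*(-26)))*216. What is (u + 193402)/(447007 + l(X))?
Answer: 243298/446821 ≈ 0.54451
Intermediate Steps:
u = 49896 (u = (131 + (74 + 26))*216 = (131 + 100)*216 = 231*216 = 49896)
X = -153 (X = -249 + 96 = -153)
l(O) = -33 + O
(u + 193402)/(447007 + l(X)) = (49896 + 193402)/(447007 + (-33 - 153)) = 243298/(447007 - 186) = 243298/446821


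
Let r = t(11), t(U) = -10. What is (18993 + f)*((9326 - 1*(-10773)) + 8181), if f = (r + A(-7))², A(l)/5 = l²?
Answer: 2098885040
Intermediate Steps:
r = -10
A(l) = 5*l²
f = 55225 (f = (-10 + 5*(-7)²)² = (-10 + 5*49)² = (-10 + 245)² = 235² = 55225)
(18993 + f)*((9326 - 1*(-10773)) + 8181) = (18993 + 55225)*((9326 - 1*(-10773)) + 8181) = 74218*((9326 + 10773) + 8181) = 74218*(20099 + 8181) = 74218*28280 = 2098885040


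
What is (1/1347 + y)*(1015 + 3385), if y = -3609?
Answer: -21389816800/1347 ≈ -1.5880e+7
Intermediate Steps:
(1/1347 + y)*(1015 + 3385) = (1/1347 - 3609)*(1015 + 3385) = (1/1347 - 3609)*4400 = -4861322/1347*4400 = -21389816800/1347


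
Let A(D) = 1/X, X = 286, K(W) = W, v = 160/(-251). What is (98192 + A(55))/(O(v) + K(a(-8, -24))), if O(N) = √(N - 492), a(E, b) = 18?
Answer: 63439300467/29311568 - 28082913*I*√7759163/29311568 ≈ 2164.3 - 2668.8*I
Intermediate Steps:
v = -160/251 (v = 160*(-1/251) = -160/251 ≈ -0.63745)
A(D) = 1/286
O(N) = √(-492 + N)
(98192 + A(55))/(O(v) + K(a(-8, -24))) = (98192 + 1/286)/(√(-492 - 160/251) + 18) = 28082913/(286*(√(-123652/251) + 18)) = 28082913/(286*(2*I*√7759163/251 + 18)) = 28082913/(286*(18 + 2*I*√7759163/251))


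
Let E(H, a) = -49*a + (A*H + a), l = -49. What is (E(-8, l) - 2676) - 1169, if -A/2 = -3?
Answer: -1541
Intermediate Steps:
A = 6 (A = -2*(-3) = 6)
E(H, a) = -48*a + 6*H (E(H, a) = -49*a + (6*H + a) = -49*a + (a + 6*H) = -48*a + 6*H)
(E(-8, l) - 2676) - 1169 = ((-48*(-49) + 6*(-8)) - 2676) - 1169 = ((2352 - 48) - 2676) - 1169 = (2304 - 2676) - 1169 = -372 - 1169 = -1541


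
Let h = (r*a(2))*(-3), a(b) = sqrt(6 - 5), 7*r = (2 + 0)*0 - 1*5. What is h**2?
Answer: 225/49 ≈ 4.5918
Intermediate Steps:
r = -5/7 (r = ((2 + 0)*0 - 1*5)/7 = (2*0 - 5)/7 = (0 - 5)/7 = (1/7)*(-5) = -5/7 ≈ -0.71429)
a(b) = 1 (a(b) = sqrt(1) = 1)
h = 15/7 (h = -5/7*1*(-3) = -5/7*(-3) = 15/7 ≈ 2.1429)
h**2 = (15/7)**2 = 225/49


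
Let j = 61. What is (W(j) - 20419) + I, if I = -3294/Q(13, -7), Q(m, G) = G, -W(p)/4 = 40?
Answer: -140759/7 ≈ -20108.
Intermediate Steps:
W(p) = -160 (W(p) = -4*40 = -160)
I = 3294/7 (I = -3294/(-7) = -3294*(-1/7) = 3294/7 ≈ 470.57)
(W(j) - 20419) + I = (-160 - 20419) + 3294/7 = -20579 + 3294/7 = -140759/7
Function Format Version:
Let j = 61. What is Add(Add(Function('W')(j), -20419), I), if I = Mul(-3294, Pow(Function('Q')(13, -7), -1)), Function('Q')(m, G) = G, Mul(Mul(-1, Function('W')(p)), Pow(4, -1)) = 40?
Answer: Rational(-140759, 7) ≈ -20108.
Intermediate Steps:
Function('W')(p) = -160 (Function('W')(p) = Mul(-4, 40) = -160)
I = Rational(3294, 7) (I = Mul(-3294, Pow(-7, -1)) = Mul(-3294, Rational(-1, 7)) = Rational(3294, 7) ≈ 470.57)
Add(Add(Function('W')(j), -20419), I) = Add(Add(-160, -20419), Rational(3294, 7)) = Add(-20579, Rational(3294, 7)) = Rational(-140759, 7)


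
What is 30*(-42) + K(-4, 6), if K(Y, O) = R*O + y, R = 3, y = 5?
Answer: -1237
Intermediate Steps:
K(Y, O) = 5 + 3*O (K(Y, O) = 3*O + 5 = 5 + 3*O)
30*(-42) + K(-4, 6) = 30*(-42) + (5 + 3*6) = -1260 + (5 + 18) = -1260 + 23 = -1237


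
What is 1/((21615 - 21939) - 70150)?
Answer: -1/70474 ≈ -1.4190e-5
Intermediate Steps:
1/((21615 - 21939) - 70150) = 1/(-324 - 70150) = 1/(-70474) = -1/70474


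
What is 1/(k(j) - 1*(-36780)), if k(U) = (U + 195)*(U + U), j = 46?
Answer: 1/58952 ≈ 1.6963e-5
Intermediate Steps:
k(U) = 2*U*(195 + U) (k(U) = (195 + U)*(2*U) = 2*U*(195 + U))
1/(k(j) - 1*(-36780)) = 1/(2*46*(195 + 46) - 1*(-36780)) = 1/(2*46*241 + 36780) = 1/(22172 + 36780) = 1/58952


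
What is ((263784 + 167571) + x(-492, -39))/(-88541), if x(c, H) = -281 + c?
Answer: -430582/88541 ≈ -4.8631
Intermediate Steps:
((263784 + 167571) + x(-492, -39))/(-88541) = ((263784 + 167571) + (-281 - 492))/(-88541) = (431355 - 773)*(-1/88541) = 430582*(-1/88541) = -430582/88541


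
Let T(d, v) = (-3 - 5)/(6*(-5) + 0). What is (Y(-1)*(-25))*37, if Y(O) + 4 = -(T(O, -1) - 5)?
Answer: -2035/3 ≈ -678.33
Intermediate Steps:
T(d, v) = 4/15 (T(d, v) = -8/(-30 + 0) = -8/(-30) = -8*(-1/30) = 4/15)
Y(O) = 11/15 (Y(O) = -4 - (4/15 - 5) = -4 - 1*(-71/15) = -4 + 71/15 = 11/15)
(Y(-1)*(-25))*37 = ((11/15)*(-25))*37 = -55/3*37 = -2035/3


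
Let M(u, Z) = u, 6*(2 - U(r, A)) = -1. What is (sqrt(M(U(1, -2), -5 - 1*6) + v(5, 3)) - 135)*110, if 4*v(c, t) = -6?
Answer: -14850 + 110*sqrt(6)/3 ≈ -14760.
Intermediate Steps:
U(r, A) = 13/6 (U(r, A) = 2 - 1/6*(-1) = 2 + 1/6 = 13/6)
v(c, t) = -3/2 (v(c, t) = (1/4)*(-6) = -3/2)
(sqrt(M(U(1, -2), -5 - 1*6) + v(5, 3)) - 135)*110 = (sqrt(13/6 - 3/2) - 135)*110 = (sqrt(2/3) - 135)*110 = (sqrt(6)/3 - 135)*110 = (-135 + sqrt(6)/3)*110 = -14850 + 110*sqrt(6)/3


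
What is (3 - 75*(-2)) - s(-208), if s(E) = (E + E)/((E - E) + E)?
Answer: 151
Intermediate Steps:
s(E) = 2 (s(E) = (2*E)/(0 + E) = (2*E)/E = 2)
(3 - 75*(-2)) - s(-208) = (3 - 75*(-2)) - 1*2 = (3 + 150) - 2 = 153 - 2 = 151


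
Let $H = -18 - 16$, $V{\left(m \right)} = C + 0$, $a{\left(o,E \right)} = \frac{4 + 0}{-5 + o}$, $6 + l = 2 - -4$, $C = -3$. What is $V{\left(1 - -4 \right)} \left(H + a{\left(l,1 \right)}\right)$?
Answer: $\frac{522}{5} \approx 104.4$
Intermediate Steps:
$l = 0$ ($l = -6 + \left(2 - -4\right) = -6 + \left(2 + 4\right) = -6 + 6 = 0$)
$a{\left(o,E \right)} = \frac{4}{-5 + o}$
$V{\left(m \right)} = -3$ ($V{\left(m \right)} = -3 + 0 = -3$)
$H = -34$
$V{\left(1 - -4 \right)} \left(H + a{\left(l,1 \right)}\right) = - 3 \left(-34 + \frac{4}{-5 + 0}\right) = - 3 \left(-34 + \frac{4}{-5}\right) = - 3 \left(-34 + 4 \left(- \frac{1}{5}\right)\right) = - 3 \left(-34 - \frac{4}{5}\right) = \left(-3\right) \left(- \frac{174}{5}\right) = \frac{522}{5}$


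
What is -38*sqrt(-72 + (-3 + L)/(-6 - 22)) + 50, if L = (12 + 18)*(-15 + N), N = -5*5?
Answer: 50 - 19*I*sqrt(5691)/7 ≈ 50.0 - 204.76*I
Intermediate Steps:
N = -25
L = -1200 (L = (12 + 18)*(-15 - 25) = 30*(-40) = -1200)
-38*sqrt(-72 + (-3 + L)/(-6 - 22)) + 50 = -38*sqrt(-72 + (-3 - 1200)/(-6 - 22)) + 50 = -38*sqrt(-72 - 1203/(-28)) + 50 = -38*sqrt(-72 - 1203*(-1/28)) + 50 = -38*sqrt(-72 + 1203/28) + 50 = -19*I*sqrt(5691)/7 + 50 = 50 - 19*I*sqrt(5691)/7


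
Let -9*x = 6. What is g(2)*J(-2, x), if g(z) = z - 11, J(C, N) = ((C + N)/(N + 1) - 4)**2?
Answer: -1296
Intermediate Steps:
x = -2/3 (x = -1/9*6 = -2/3 ≈ -0.66667)
J(C, N) = (-4 + (C + N)/(1 + N))**2 (J(C, N) = ((C + N)/(1 + N) - 4)**2 = (-4 + (C + N)/(1 + N))**2)
g(z) = -11 + z
g(2)*J(-2, x) = (-11 + 2)*((4 - 1*(-2) + 3*(-2/3))**2/(1 - 2/3)**2) = -9*(4 + 2 - 2)**2/3**(-2) = -81*4**2 = -81*16 = -9*144 = -1296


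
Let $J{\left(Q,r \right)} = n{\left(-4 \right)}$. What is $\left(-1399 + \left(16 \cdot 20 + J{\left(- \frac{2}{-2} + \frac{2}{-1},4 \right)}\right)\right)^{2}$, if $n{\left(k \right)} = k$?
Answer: $1172889$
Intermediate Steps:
$J{\left(Q,r \right)} = -4$
$\left(-1399 + \left(16 \cdot 20 + J{\left(- \frac{2}{-2} + \frac{2}{-1},4 \right)}\right)\right)^{2} = \left(-1399 + \left(16 \cdot 20 - 4\right)\right)^{2} = \left(-1399 + \left(320 - 4\right)\right)^{2} = \left(-1399 + 316\right)^{2} = \left(-1083\right)^{2} = 1172889$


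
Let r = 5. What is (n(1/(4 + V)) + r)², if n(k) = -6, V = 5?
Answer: 1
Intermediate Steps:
(n(1/(4 + V)) + r)² = (-6 + 5)² = (-1)² = 1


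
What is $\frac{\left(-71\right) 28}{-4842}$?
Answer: $\frac{994}{2421} \approx 0.41057$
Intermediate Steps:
$\frac{\left(-71\right) 28}{-4842} = \left(-1988\right) \left(- \frac{1}{4842}\right) = \frac{994}{2421}$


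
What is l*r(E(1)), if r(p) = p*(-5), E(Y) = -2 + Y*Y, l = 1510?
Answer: 7550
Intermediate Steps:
E(Y) = -2 + Y²
r(p) = -5*p
l*r(E(1)) = 1510*(-5*(-2 + 1²)) = 1510*(-5*(-2 + 1)) = 1510*(-5*(-1)) = 1510*5 = 7550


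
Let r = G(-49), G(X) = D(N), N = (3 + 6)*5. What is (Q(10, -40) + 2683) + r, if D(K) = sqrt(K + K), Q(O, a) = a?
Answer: 2643 + 3*sqrt(10) ≈ 2652.5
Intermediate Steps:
N = 45 (N = 9*5 = 45)
D(K) = sqrt(2)*sqrt(K) (D(K) = sqrt(2*K) = sqrt(2)*sqrt(K))
G(X) = 3*sqrt(10) (G(X) = sqrt(2)*sqrt(45) = sqrt(2)*(3*sqrt(5)) = 3*sqrt(10))
r = 3*sqrt(10) ≈ 9.4868
(Q(10, -40) + 2683) + r = (-40 + 2683) + 3*sqrt(10) = 2643 + 3*sqrt(10)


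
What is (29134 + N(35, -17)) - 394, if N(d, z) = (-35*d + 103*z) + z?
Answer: 25747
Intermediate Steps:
N(d, z) = -35*d + 104*z
(29134 + N(35, -17)) - 394 = (29134 + (-35*35 + 104*(-17))) - 394 = (29134 + (-1225 - 1768)) - 394 = (29134 - 2993) - 394 = 26141 - 394 = 25747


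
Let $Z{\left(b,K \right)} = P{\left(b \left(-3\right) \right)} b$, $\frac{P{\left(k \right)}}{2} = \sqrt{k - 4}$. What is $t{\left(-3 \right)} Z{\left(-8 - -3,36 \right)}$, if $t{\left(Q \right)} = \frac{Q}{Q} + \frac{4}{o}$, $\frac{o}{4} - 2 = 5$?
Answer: $- \frac{80 \sqrt{11}}{7} \approx -37.904$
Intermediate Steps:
$o = 28$ ($o = 8 + 4 \cdot 5 = 8 + 20 = 28$)
$P{\left(k \right)} = 2 \sqrt{-4 + k}$ ($P{\left(k \right)} = 2 \sqrt{k - 4} = 2 \sqrt{-4 + k}$)
$Z{\left(b,K \right)} = 2 b \sqrt{-4 - 3 b}$ ($Z{\left(b,K \right)} = 2 \sqrt{-4 + b \left(-3\right)} b = 2 \sqrt{-4 - 3 b} b = 2 b \sqrt{-4 - 3 b}$)
$t{\left(Q \right)} = \frac{8}{7}$ ($t{\left(Q \right)} = \frac{Q}{Q} + \frac{4}{28} = 1 + 4 \cdot \frac{1}{28} = 1 + \frac{1}{7} = \frac{8}{7}$)
$t{\left(-3 \right)} Z{\left(-8 - -3,36 \right)} = \frac{8 \cdot 2 \left(-8 - -3\right) \sqrt{-4 - 3 \left(-8 - -3\right)}}{7} = \frac{8 \cdot 2 \left(-8 + 3\right) \sqrt{-4 - 3 \left(-8 + 3\right)}}{7} = \frac{8 \cdot 2 \left(-5\right) \sqrt{-4 - -15}}{7} = \frac{8 \cdot 2 \left(-5\right) \sqrt{-4 + 15}}{7} = \frac{8 \cdot 2 \left(-5\right) \sqrt{11}}{7} = \frac{8 \left(- 10 \sqrt{11}\right)}{7} = - \frac{80 \sqrt{11}}{7}$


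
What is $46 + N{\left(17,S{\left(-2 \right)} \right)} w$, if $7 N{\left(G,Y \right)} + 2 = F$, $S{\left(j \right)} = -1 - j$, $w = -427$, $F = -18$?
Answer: $1266$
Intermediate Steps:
$N{\left(G,Y \right)} = - \frac{20}{7}$ ($N{\left(G,Y \right)} = - \frac{2}{7} + \frac{1}{7} \left(-18\right) = - \frac{2}{7} - \frac{18}{7} = - \frac{20}{7}$)
$46 + N{\left(17,S{\left(-2 \right)} \right)} w = 46 - -1220 = 46 + 1220 = 1266$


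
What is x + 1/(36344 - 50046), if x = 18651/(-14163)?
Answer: -85190055/64687142 ≈ -1.3170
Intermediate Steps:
x = -6217/4721 (x = 18651*(-1/14163) = -6217/4721 ≈ -1.3169)
x + 1/(36344 - 50046) = -6217/4721 + 1/(36344 - 50046) = -6217/4721 + 1/(-13702) = -6217/4721 - 1/13702 = -85190055/64687142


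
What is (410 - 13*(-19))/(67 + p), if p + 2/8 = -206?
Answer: -2628/557 ≈ -4.7181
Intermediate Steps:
p = -825/4 (p = -1/4 - 206 = -825/4 ≈ -206.25)
(410 - 13*(-19))/(67 + p) = (410 - 13*(-19))/(67 - 825/4) = (410 + 247)/(-557/4) = 657*(-4/557) = -2628/557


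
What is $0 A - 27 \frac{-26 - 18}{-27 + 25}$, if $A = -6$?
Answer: $-594$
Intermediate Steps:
$0 A - 27 \frac{-26 - 18}{-27 + 25} = 0 \left(-6\right) - 27 \frac{-26 - 18}{-27 + 25} = 0 - 27 \left(- \frac{44}{-2}\right) = 0 - 27 \left(\left(-44\right) \left(- \frac{1}{2}\right)\right) = 0 - 594 = -594$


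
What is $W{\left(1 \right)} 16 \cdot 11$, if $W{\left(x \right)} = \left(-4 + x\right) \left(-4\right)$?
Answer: $2112$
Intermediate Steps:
$W{\left(x \right)} = 16 - 4 x$
$W{\left(1 \right)} 16 \cdot 11 = \left(16 - 4\right) 16 \cdot 11 = 12 \cdot 16 \cdot 11 = 192 \cdot 11 = 2112$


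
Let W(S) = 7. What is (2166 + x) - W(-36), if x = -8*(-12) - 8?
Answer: 2247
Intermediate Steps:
x = 88 (x = 96 - 8 = 88)
(2166 + x) - W(-36) = (2166 + 88) - 1*7 = 2254 - 7 = 2247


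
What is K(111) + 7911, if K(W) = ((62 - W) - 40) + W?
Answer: 7933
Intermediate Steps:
K(W) = 22 (K(W) = (22 - W) + W = 22)
K(111) + 7911 = 22 + 7911 = 7933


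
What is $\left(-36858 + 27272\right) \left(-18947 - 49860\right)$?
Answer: $659583902$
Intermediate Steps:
$\left(-36858 + 27272\right) \left(-18947 - 49860\right) = \left(-9586\right) \left(-68807\right) = 659583902$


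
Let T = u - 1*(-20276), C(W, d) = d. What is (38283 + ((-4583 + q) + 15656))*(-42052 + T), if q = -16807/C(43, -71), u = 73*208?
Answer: -23210979136/71 ≈ -3.2692e+8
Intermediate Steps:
u = 15184
q = 16807/71 (q = -16807/(-71) = -16807*(-1/71) = 16807/71 ≈ 236.72)
T = 35460 (T = 15184 - 1*(-20276) = 15184 + 20276 = 35460)
(38283 + ((-4583 + q) + 15656))*(-42052 + T) = (38283 + ((-4583 + 16807/71) + 15656))*(-42052 + 35460) = (38283 + (-308586/71 + 15656))*(-6592) = (38283 + 802990/71)*(-6592) = (3521083/71)*(-6592) = -23210979136/71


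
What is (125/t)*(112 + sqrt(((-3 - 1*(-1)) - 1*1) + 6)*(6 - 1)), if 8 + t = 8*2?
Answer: 1750 + 625*sqrt(3)/8 ≈ 1885.3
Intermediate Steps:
t = 8 (t = -8 + 8*2 = -8 + 16 = 8)
(125/t)*(112 + sqrt(((-3 - 1*(-1)) - 1*1) + 6)*(6 - 1)) = (125/8)*(112 + sqrt(((-3 - 1*(-1)) - 1*1) + 6)*(6 - 1)) = (125*(1/8))*(112 + sqrt(((-3 + 1) - 1) + 6)*5) = 125*(112 + sqrt((-2 - 1) + 6)*5)/8 = 125*(112 + sqrt(-3 + 6)*5)/8 = 125*(112 + sqrt(3)*5)/8 = 125*(112 + 5*sqrt(3))/8 = 1750 + 625*sqrt(3)/8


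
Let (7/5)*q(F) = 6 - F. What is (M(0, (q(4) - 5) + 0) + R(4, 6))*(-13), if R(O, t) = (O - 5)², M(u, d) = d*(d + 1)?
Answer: -6487/49 ≈ -132.39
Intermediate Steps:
q(F) = 30/7 - 5*F/7 (q(F) = 5*(6 - F)/7 = 30/7 - 5*F/7)
M(u, d) = d*(1 + d)
R(O, t) = (-5 + O)²
(M(0, (q(4) - 5) + 0) + R(4, 6))*(-13) = ((((30/7 - 5/7*4) - 5) + 0)*(1 + (((30/7 - 5/7*4) - 5) + 0)) + (-5 + 4)²)*(-13) = ((((30/7 - 20/7) - 5) + 0)*(1 + (((30/7 - 20/7) - 5) + 0)) + (-1)²)*(-13) = (((10/7 - 5) + 0)*(1 + ((10/7 - 5) + 0)) + 1)*(-13) = ((-25/7 + 0)*(1 + (-25/7 + 0)) + 1)*(-13) = (-25*(1 - 25/7)/7 + 1)*(-13) = (-25/7*(-18/7) + 1)*(-13) = (450/49 + 1)*(-13) = (499/49)*(-13) = -6487/49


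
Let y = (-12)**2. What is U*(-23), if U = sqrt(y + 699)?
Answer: -23*sqrt(843) ≈ -667.79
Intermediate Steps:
y = 144
U = sqrt(843) (U = sqrt(144 + 699) = sqrt(843) ≈ 29.034)
U*(-23) = sqrt(843)*(-23) = -23*sqrt(843)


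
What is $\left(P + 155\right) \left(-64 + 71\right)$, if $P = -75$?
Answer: $560$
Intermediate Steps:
$\left(P + 155\right) \left(-64 + 71\right) = \left(-75 + 155\right) \left(-64 + 71\right) = 80 \cdot 7 = 560$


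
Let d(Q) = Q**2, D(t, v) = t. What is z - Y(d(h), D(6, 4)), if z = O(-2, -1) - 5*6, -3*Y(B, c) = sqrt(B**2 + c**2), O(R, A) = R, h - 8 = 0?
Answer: -32 + 2*sqrt(1033)/3 ≈ -10.573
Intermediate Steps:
h = 8 (h = 8 + 0 = 8)
Y(B, c) = -sqrt(B**2 + c**2)/3
z = -32 (z = -2 - 5*6 = -2 - 30 = -32)
z - Y(d(h), D(6, 4)) = -32 - (-1)*sqrt((8**2)**2 + 6**2)/3 = -32 - (-1)*sqrt(64**2 + 36)/3 = -32 - (-1)*sqrt(4096 + 36)/3 = -32 - (-1)*sqrt(4132)/3 = -32 - (-1)*2*sqrt(1033)/3 = -32 - (-2)*sqrt(1033)/3 = -32 + 2*sqrt(1033)/3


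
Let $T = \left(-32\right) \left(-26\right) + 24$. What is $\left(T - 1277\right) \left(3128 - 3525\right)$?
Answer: $167137$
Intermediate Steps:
$T = 856$ ($T = 832 + 24 = 856$)
$\left(T - 1277\right) \left(3128 - 3525\right) = \left(856 - 1277\right) \left(3128 - 3525\right) = \left(-421\right) \left(-397\right) = 167137$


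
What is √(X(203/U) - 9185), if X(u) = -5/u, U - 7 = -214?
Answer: 4*I*√23643410/203 ≈ 95.812*I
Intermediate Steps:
U = -207 (U = 7 - 214 = -207)
√(X(203/U) - 9185) = √(-5/(203/(-207)) - 9185) = √(-5/(203*(-1/207)) - 9185) = √(-5/(-203/207) - 9185) = √(-5*(-207/203) - 9185) = √(1035/203 - 9185) = √(-1863520/203) = 4*I*√23643410/203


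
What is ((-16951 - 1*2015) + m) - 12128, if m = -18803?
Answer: -49897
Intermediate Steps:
((-16951 - 1*2015) + m) - 12128 = ((-16951 - 1*2015) - 18803) - 12128 = ((-16951 - 2015) - 18803) - 12128 = (-18966 - 18803) - 12128 = -37769 - 12128 = -49897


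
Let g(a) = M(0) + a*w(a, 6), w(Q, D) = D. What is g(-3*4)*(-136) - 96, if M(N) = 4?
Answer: 9152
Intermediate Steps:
g(a) = 4 + 6*a (g(a) = 4 + a*6 = 4 + 6*a)
g(-3*4)*(-136) - 96 = (4 + 6*(-3*4))*(-136) - 96 = (4 + 6*(-12))*(-136) - 96 = (4 - 72)*(-136) - 96 = -68*(-136) - 96 = 9248 - 96 = 9152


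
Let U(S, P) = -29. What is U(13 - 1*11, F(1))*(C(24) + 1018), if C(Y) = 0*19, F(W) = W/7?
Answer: -29522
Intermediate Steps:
F(W) = W/7 (F(W) = W*(⅐) = W/7)
C(Y) = 0
U(13 - 1*11, F(1))*(C(24) + 1018) = -29*(0 + 1018) = -29*1018 = -29522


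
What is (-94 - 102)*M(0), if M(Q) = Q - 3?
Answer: 588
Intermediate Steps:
M(Q) = -3 + Q
(-94 - 102)*M(0) = (-94 - 102)*(-3 + 0) = -196*(-3) = 588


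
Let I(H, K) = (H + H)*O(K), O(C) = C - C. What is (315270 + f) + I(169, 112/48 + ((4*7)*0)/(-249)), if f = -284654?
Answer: 30616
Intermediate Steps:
O(C) = 0
I(H, K) = 0 (I(H, K) = (H + H)*0 = (2*H)*0 = 0)
(315270 + f) + I(169, 112/48 + ((4*7)*0)/(-249)) = (315270 - 284654) + 0 = 30616 + 0 = 30616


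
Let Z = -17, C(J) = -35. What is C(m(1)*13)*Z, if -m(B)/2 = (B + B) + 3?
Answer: 595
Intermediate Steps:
m(B) = -6 - 4*B (m(B) = -2*((B + B) + 3) = -2*(2*B + 3) = -2*(3 + 2*B) = -6 - 4*B)
C(m(1)*13)*Z = -35*(-17) = 595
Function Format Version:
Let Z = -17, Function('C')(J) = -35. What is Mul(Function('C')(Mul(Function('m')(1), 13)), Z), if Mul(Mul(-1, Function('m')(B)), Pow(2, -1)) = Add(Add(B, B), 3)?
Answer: 595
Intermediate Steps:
Function('m')(B) = Add(-6, Mul(-4, B)) (Function('m')(B) = Mul(-2, Add(Add(B, B), 3)) = Mul(-2, Add(Mul(2, B), 3)) = Mul(-2, Add(3, Mul(2, B))) = Add(-6, Mul(-4, B)))
Mul(Function('C')(Mul(Function('m')(1), 13)), Z) = Mul(-35, -17) = 595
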